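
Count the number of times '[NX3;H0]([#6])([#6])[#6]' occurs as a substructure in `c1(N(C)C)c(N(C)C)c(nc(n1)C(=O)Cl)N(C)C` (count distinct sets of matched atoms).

3

[NX3;H0]([#6])([#6])[#6] is the SMARTS for a tertiary amine: a trivalent nitrogen with no H, bonded to three carbons.
The molecule carries 3 separate instances of a dimethylamino group (-N(CH3)2) meeting every constraint; each maps to a distinct set of atoms, giving 3 matches.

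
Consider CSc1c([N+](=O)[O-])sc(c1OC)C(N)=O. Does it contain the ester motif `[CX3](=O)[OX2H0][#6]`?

The pattern [CX3](=O)[OX2H0][#6] describes a carbonyl carbon bonded to an oxygen that is itself bonded to carbon (no H on that O) — an ester.
The closest candidate here is a primary amide (-C(=O)NH2), but the carbonyl is bonded to N, not to an O-C linkage. No other fragment satisfies the full query, so there is no match.

No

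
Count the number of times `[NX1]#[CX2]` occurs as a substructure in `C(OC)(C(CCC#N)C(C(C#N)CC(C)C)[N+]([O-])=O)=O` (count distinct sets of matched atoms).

[NX1]#[CX2] is the SMARTS for a nitrile: a nitrogen triple-bonded to a two-connected carbon.
The molecule carries 2 separate instances of a nitrile (-C#N) meeting every constraint; each maps to a distinct set of atoms, giving 2 matches.

2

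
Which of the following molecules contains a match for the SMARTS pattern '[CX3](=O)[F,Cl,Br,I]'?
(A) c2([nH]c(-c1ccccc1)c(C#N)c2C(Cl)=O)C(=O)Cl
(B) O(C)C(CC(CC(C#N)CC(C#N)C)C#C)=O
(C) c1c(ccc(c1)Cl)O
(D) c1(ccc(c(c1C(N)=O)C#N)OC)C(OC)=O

A

[CX3](=O)[F,Cl,Br,I] describes a carbonyl carbon bonded to a halogen (an acyl halide).
(A) contains an acyl chloride (-C(=O)Cl), which satisfies every atom and bond constraint.
(B) has a methyl-ester group (-C(=O)OCH3) but the carbonyl is bonded to -O-C, not to a halogen.
(C) has a chloro substituent but the Cl is not on a carbonyl carbon.
(D) has a methyl-ester group (-C(=O)OCH3) but the carbonyl is bonded to -O-C, not to a halogen.
So the answer is (A).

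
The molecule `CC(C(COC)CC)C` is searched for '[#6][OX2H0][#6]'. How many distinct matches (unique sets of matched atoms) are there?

1

[#6][OX2H0][#6] is the SMARTS for an ether: an aliphatic oxygen bridging two carbons with no H on the oxygen.
Exactly one fragment in the molecule meets all constraints, giving 1 match.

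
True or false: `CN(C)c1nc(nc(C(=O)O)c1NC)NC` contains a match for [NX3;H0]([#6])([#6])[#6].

True

The pattern [NX3;H0]([#6])([#6])[#6] describes a trivalent nitrogen with no H, bonded to three carbons — a tertiary amine.
The molecule carries a dimethylamino group (-N(CH3)2), whose atoms satisfy every constraint of the query, so the pattern matches.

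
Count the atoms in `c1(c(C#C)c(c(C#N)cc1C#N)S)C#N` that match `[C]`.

5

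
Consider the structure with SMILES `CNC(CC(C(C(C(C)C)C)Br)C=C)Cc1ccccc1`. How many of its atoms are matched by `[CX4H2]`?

2

The query [CX4H2] means: sp3 carbon (X4) with exactly two hydrogens.
Check the 21 heavy atoms by environment: 2× C (H2, X4) → match; 5× C (H1, X4) → no; 4× C (H3, X4) → no; 1× Br (H0, X1) → no; 1× C (H1, X3) → no; 1× C (H2, X3) → no; 1× N (H1, X3) → no; 1× c (aromatic, H0, X3) → no; 5× c (aromatic, H1, X3) → no.
That gives 2 matching atoms.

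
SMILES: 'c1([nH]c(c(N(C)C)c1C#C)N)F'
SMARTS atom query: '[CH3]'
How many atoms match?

2

The query [CH3] means: aliphatic carbon with exactly three hydrogens.
Check the 12 heavy atoms by environment: 1× n (aromatic, H1) → no; 4× c (aromatic, H0) → no; 1× C (H0) → no; 1× C (H1) → no; 1× N (H0) → no; 2× C (H3) → match; 1× N (H2) → no; 1× F (H0) → no.
That gives 2 matching atoms.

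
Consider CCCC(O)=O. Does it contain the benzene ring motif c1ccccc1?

The pattern c1ccccc1 describes six aromatic carbons in a ring — a benzene ring.
The closest candidate here is a methyl group (-CH3), but no six-membered all-carbon aromatic ring is present. No other fragment satisfies the full query, so there is no match.

No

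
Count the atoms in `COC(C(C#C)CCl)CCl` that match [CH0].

1

The query [CH0] means: aliphatic carbon with no attached hydrogen.
Check the 10 heavy atoms by environment: 2× C (H2) → no; 3× C (H1) → no; 1× C (H0) → match; 1× O (H0) → no; 1× C (H3) → no; 2× Cl (H0) → no.
That gives 1 matching atom.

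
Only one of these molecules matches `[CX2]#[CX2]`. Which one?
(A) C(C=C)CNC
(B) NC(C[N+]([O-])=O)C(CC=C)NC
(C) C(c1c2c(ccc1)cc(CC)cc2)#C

[CX2]#[CX2] describes a carbon-carbon triple bond (an alkyne).
(A) has a vinyl group (-CH=CH2) but the C=C is a double bond; both carbons are CX3, not CX2.
(B) has a vinyl group (-CH=CH2) but the C=C is a double bond; both carbons are CX3, not CX2.
(C) contains an ethynyl group (-C#CH), which satisfies every atom and bond constraint.
So the answer is (C).

C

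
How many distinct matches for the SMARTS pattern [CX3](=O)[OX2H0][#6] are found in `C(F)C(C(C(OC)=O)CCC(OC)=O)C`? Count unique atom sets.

2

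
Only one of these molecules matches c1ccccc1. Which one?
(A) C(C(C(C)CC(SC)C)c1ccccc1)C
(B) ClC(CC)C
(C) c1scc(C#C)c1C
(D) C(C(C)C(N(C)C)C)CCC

c1ccccc1 describes six aromatic carbons in a ring (a benzene ring).
(A) contains a phenyl ring, which satisfies every atom and bond constraint.
(B) has a methyl group (-CH3) but no six-membered all-carbon aromatic ring is present.
(C) has a methyl group (-CH3) but no six-membered all-carbon aromatic ring is present.
(D) has a methyl group (-CH3) but no six-membered all-carbon aromatic ring is present.
So the answer is (A).

A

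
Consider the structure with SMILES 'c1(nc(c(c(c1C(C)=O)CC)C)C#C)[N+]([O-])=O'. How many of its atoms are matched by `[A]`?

The query [A] means: A matches any aliphatic (non-aromatic) heavy atom.
Check the 17 heavy atoms by environment: 1× n (aromatic) → no; 5× c (aromatic) → no; 1× N (charge +1) → match; 1× O (charge -1) → match; 2× O → match; 7× C → match.
Summing the matching environments: 1 + 1 + 2 + 7 = 11 matching atoms.

11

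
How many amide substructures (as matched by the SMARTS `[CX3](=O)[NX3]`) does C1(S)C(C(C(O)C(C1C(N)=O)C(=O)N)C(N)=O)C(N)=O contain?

[CX3](=O)[NX3] is the SMARTS for an amide: a carbonyl carbon bonded to a trivalent nitrogen.
The molecule carries 4 separate instances of a primary amide (-C(=O)NH2) meeting every constraint; each maps to a distinct set of atoms, giving 4 matches.

4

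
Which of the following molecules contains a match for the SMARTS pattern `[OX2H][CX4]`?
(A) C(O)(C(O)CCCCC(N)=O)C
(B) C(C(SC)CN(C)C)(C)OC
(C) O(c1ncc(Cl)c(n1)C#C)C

[OX2H][CX4] describes a hydroxyl oxygen bound to an sp3 (X4) carbon (an aliphatic alcohol).
(A) contains a hydroxyl group (-OH), which satisfies every atom and bond constraint.
(B) has a methoxy ether (-OCH3) but the oxygen has H0 (ether), not H1.
(C) has a methoxy ether (-OCH3) but the oxygen has H0 (ether), not H1.
So the answer is (A).

A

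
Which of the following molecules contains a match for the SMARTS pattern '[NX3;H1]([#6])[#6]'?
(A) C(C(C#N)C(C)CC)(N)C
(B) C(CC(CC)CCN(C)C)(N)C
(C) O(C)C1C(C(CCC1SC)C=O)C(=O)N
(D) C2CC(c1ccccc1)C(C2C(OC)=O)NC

D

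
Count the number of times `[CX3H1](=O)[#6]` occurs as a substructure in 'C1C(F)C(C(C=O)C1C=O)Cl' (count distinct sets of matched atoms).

2

[CX3H1](=O)[#6] is the SMARTS for an aldehyde: an sp2 carbon with one H, double-bonded to O and single-bonded to carbon.
The molecule carries 2 separate instances of an aldehyde (-CHO) meeting every constraint; each maps to a distinct set of atoms, giving 2 matches.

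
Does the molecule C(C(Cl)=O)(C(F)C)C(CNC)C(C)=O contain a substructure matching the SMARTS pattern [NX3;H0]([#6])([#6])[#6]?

The pattern [NX3;H0]([#6])([#6])[#6] describes a trivalent nitrogen with no H, bonded to three carbons — a tertiary amine.
The closest candidate here is an N-methylamino group (-NHCH3), but the nitrogen still has one H (H1), not H0. No other fragment satisfies the full query, so there is no match.

No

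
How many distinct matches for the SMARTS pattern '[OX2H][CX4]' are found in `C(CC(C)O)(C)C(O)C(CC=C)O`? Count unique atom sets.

3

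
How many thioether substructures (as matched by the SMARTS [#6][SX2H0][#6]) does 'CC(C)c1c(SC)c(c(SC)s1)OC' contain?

[#6][SX2H0][#6] is the SMARTS for a thioether: an aliphatic sulfur bridging two carbons with no H on the sulfur.
The molecule carries 2 separate instances of a methylthio ether (-SCH3) meeting every constraint; each maps to a distinct set of atoms, giving 2 matches.

2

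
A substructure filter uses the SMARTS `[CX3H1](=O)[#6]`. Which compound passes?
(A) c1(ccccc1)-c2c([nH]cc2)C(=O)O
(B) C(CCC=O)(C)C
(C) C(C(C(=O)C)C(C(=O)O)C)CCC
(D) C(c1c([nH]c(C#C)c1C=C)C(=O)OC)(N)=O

B

[CX3H1](=O)[#6] describes an sp2 carbon with one H, double-bonded to O and single-bonded to carbon (an aldehyde).
(A) has a carboxylic acid group (-C(=O)OH) but the carbonyl carbon has H0 and is bonded to O, not H1.
(B) contains an aldehyde (-CHO), which satisfies every atom and bond constraint.
(C) has a carboxylic acid group (-C(=O)OH) but the carbonyl carbon has H0 and is bonded to O, not H1.
(D) has a methyl-ester group (-C(=O)OCH3) but the carbonyl carbon has H0, not H1.
So the answer is (B).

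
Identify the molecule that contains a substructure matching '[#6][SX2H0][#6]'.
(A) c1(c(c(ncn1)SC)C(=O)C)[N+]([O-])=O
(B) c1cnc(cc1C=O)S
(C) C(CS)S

A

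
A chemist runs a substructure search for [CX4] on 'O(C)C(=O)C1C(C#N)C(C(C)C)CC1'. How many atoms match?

The query [CX4] means: C with X4: aliphatic carbon with exactly 4 total connections (bonds + H).
Check the 14 heavy atoms by environment: 9× C (X4) → match; 1× C (X2) → no; 1× N (X1) → no; 1× C (X3) → no; 1× O (X1) → no; 1× O (X2) → no.
That gives 9 matching atoms.

9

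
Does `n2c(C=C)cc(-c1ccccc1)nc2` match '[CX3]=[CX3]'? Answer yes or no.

Yes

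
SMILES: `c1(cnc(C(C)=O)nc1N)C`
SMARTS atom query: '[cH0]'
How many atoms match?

3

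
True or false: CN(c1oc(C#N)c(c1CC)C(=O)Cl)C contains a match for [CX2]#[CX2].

False

The pattern [CX2]#[CX2] describes a carbon-carbon triple bond — an alkyne.
The closest candidate here is a nitrile (-C#N), but the triple bond is C#N, not C#C. No other fragment satisfies the full query, so there is no match.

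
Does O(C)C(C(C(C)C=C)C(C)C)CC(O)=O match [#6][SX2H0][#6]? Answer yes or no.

No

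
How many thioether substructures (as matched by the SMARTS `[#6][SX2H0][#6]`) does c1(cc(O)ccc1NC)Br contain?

0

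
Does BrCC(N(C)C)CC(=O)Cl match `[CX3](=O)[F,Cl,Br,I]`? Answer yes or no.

Yes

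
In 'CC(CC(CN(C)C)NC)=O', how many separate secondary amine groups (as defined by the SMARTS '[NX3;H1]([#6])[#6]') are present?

1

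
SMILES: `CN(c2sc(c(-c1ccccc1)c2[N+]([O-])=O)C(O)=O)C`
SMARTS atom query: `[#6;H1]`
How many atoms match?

5

The query [#6;H1] means: any carbon bearing exactly one hydrogen.
Check the 20 heavy atoms by environment: 1× s (aromatic, H0) → no; 5× c (aromatic, H0) → no; 5× c (aromatic, H1) → match; 1× N (H0) → no; 2× C (H3) → no; 1× N (charge +1, H0) → no; 1× O (charge -1, H0) → no; 2× O (H0) → no; 1× C (H0) → no; 1× O (H1) → no.
That gives 5 matching atoms.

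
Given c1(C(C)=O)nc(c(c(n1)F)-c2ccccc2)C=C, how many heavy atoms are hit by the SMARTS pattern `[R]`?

12

Check the 18 heavy atoms by environment: 2× n (aromatic, in 6-ring) → match; 10× c (aromatic, in 6-ring) → match; 4× C (acyclic) → no; 1× O (acyclic) → no; 1× F (acyclic) → no.
Summing the matching environments: 2 + 10 = 12 matching atoms.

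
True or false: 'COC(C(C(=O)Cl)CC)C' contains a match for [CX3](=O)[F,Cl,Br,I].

The pattern [CX3](=O)[F,Cl,Br,I] describes a carbonyl carbon bonded to a halogen — an acyl halide.
The molecule carries an acyl chloride (-C(=O)Cl), whose atoms satisfy every constraint of the query, so the pattern matches.

True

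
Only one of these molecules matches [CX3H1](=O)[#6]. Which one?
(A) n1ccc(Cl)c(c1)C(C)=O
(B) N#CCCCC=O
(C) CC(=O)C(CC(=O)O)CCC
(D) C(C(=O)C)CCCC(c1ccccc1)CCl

B

[CX3H1](=O)[#6] describes an sp2 carbon with one H, double-bonded to O and single-bonded to carbon (an aldehyde).
(A) has an acetyl/ketone group (-C(=O)CH3) but the carbonyl carbon has H0 (two carbon neighbours), not H1.
(B) contains an aldehyde (-CHO), which satisfies every atom and bond constraint.
(C) has an acetyl/ketone group (-C(=O)CH3) but the carbonyl carbon has H0 (two carbon neighbours), not H1.
(D) has an acetyl/ketone group (-C(=O)CH3) but the carbonyl carbon has H0 (two carbon neighbours), not H1.
So the answer is (B).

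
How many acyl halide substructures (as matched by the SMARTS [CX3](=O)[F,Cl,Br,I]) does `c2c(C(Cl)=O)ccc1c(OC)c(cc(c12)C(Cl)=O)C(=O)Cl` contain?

[CX3](=O)[F,Cl,Br,I] is the SMARTS for an acyl halide: a carbonyl carbon bonded to a halogen.
The molecule carries 3 separate instances of an acyl chloride (-C(=O)Cl) meeting every constraint; each maps to a distinct set of atoms, giving 3 matches.

3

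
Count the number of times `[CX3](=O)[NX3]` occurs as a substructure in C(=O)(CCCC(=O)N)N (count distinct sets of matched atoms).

2

[CX3](=O)[NX3] is the SMARTS for an amide: a carbonyl carbon bonded to a trivalent nitrogen.
The molecule carries 2 separate instances of a primary amide (-C(=O)NH2) meeting every constraint; each maps to a distinct set of atoms, giving 2 matches.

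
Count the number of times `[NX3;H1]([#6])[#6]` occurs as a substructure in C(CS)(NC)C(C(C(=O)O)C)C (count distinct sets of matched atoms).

1

[NX3;H1]([#6])[#6] is the SMARTS for a secondary amine: a trivalent nitrogen with one H, bonded to two carbons.
Exactly one fragment in the molecule meets all constraints, giving 1 match.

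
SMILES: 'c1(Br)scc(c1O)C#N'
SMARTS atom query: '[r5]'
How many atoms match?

The query [r5] means: r5 matches atoms in a five-membered ring.
Check the 9 heavy atoms by environment: 1× s (aromatic, in 5-ring) → match; 4× c (aromatic, in 5-ring) → match; 1× C (acyclic) → no; 1× N (acyclic) → no; 1× O (acyclic) → no; 1× Br (acyclic) → no.
Summing the matching environments: 1 + 4 = 5 matching atoms.

5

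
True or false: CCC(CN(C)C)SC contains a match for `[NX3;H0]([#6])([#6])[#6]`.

True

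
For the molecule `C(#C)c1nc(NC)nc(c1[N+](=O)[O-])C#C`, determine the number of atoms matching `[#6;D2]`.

2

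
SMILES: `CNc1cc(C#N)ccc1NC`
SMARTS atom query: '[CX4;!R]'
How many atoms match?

2

The query [CX4;!R] means: aliphatic carbon with four total connections, not in a ring.
Check the 12 heavy atoms by environment: 6× c (aromatic, X3, in 6-ring) → no; 2× N (X3, acyclic) → no; 2× C (X4, acyclic) → match; 1× C (X2, acyclic) → no; 1× N (X1, acyclic) → no.
That gives 2 matching atoms.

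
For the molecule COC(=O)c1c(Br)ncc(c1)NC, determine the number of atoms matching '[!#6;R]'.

1

Check the 13 heavy atoms by environment: 1× n (aromatic, in 6-ring) → match; 5× c (aromatic, in 6-ring) → no; 1× Br (acyclic) → no; 3× C (acyclic) → no; 2× O (acyclic) → no; 1× N (acyclic) → no.
That gives 1 matching atom.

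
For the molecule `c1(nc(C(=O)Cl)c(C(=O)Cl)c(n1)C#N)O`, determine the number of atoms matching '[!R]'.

9

The query [!R] means: !R matches any atom not in a ring.
Check the 15 heavy atoms by environment: 2× n (aromatic, in 6-ring) → no; 4× c (aromatic, in 6-ring) → no; 3× C (acyclic) → match; 3× O (acyclic) → match; 2× Cl (acyclic) → match; 1× N (acyclic) → match.
Summing the matching environments: 3 + 3 + 2 + 1 = 9 matching atoms.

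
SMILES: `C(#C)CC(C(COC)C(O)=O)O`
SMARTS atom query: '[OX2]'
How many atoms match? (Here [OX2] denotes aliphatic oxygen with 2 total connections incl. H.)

The query [OX2] means: aliphatic oxygen with two total connections — ether, hydroxyl, or ester single-bond O.
Check the 12 heavy atoms by environment: 5× C (X4) → no; 1× C (X3) → no; 1× O (X1) → no; 3× O (X2) → match; 2× C (X2) → no.
That gives 3 matching atoms.

3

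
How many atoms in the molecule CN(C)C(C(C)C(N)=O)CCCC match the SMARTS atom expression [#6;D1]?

4

Check the 13 heavy atoms by environment: 3× C (D2) → no; 3× C (D3) → no; 4× C (D1) → match; 1× N (D3) → no; 1× O (D1) → no; 1× N (D1) → no.
That gives 4 matching atoms.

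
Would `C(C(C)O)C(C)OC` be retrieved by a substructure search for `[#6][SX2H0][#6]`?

No

The pattern [#6][SX2H0][#6] describes an aliphatic sulfur bridging two carbons with no H on the sulfur — a thioether.
The closest candidate here is a methoxy ether (-OCH3), but the bridging atom is O, not S. No other fragment satisfies the full query, so there is no match.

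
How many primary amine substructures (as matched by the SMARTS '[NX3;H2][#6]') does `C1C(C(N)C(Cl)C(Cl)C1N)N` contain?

[NX3;H2][#6] is the SMARTS for a primary amine: a trivalent nitrogen with two H attached to carbon.
The molecule carries 3 separate instances of a primary amino group (-NH2) meeting every constraint; each maps to a distinct set of atoms, giving 3 matches.

3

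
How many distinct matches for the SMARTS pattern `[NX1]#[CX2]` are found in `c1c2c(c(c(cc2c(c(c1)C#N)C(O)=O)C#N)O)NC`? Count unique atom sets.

2

[NX1]#[CX2] is the SMARTS for a nitrile: a nitrogen triple-bonded to a two-connected carbon.
The molecule carries 2 separate instances of a nitrile (-C#N) meeting every constraint; each maps to a distinct set of atoms, giving 2 matches.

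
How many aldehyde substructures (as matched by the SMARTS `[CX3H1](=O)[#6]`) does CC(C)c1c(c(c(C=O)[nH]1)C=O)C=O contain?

[CX3H1](=O)[#6] is the SMARTS for an aldehyde: an sp2 carbon with one H, double-bonded to O and single-bonded to carbon.
The molecule carries 3 separate instances of an aldehyde (-CHO) meeting every constraint; each maps to a distinct set of atoms, giving 3 matches.

3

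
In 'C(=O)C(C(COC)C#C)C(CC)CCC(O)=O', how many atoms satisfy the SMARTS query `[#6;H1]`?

The query [#6;H1] means: any carbon bearing exactly one hydrogen.
Check the 17 heavy atoms by environment: 4× C (H2) → no; 5× C (H1) → match; 3× O (H0) → no; 2× C (H3) → no; 2× C (H0) → no; 1× O (H1) → no.
That gives 5 matching atoms.

5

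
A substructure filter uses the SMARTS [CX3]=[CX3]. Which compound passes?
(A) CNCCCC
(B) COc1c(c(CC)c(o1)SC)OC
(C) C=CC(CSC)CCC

C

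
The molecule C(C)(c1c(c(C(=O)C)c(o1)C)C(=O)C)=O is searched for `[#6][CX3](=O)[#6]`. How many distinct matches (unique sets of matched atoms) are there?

[#6][CX3](=O)[#6] is the SMARTS for a ketone: a carbonyl carbon (no H) flanked by two carbons.
The molecule carries 3 separate instances of an acetyl/ketone group (-C(=O)CH3) meeting every constraint; each maps to a distinct set of atoms, giving 3 matches.

3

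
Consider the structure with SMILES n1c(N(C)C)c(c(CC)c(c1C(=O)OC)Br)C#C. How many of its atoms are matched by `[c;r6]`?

The query [c;r6] means: aromatic carbon that belongs to a six-membered ring.
Check the 18 heavy atoms by environment: 1× n (aromatic, in 6-ring) → no; 5× c (aromatic, in 6-ring) → match; 8× C (acyclic) → no; 1× N (acyclic) → no; 2× O (acyclic) → no; 1× Br (acyclic) → no.
That gives 5 matching atoms.

5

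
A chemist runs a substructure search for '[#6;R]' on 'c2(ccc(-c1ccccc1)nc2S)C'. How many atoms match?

Check the 14 heavy atoms by environment: 1× n (aromatic, in 6-ring) → no; 11× c (aromatic, in 6-ring) → match; 1× C (acyclic) → no; 1× S (acyclic) → no.
That gives 11 matching atoms.

11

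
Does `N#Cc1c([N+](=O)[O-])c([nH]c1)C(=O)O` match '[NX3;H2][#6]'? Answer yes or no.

No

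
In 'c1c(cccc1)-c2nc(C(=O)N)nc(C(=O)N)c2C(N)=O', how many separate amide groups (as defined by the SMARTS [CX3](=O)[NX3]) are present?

3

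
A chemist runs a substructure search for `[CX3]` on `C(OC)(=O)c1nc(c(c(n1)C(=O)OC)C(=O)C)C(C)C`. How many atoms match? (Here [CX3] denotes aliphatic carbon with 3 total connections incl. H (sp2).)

3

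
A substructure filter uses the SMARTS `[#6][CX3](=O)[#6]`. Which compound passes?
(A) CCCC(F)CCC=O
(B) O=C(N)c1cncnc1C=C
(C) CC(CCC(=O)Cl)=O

[#6][CX3](=O)[#6] describes a carbonyl carbon (no H) flanked by two carbons (a ketone).
(A) has an aldehyde (-CHO) but the carbonyl carbon has H1, so it is not flanked by two carbons.
(B) has a primary amide (-C(=O)NH2) but one neighbour of the carbonyl carbon is N, not C.
(C) contains an acetyl/ketone group (-C(=O)CH3), which satisfies every atom and bond constraint.
So the answer is (C).

C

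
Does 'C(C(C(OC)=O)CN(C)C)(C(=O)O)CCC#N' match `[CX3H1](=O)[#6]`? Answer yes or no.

The pattern [CX3H1](=O)[#6] describes an sp2 carbon with one H, double-bonded to O and single-bonded to carbon — an aldehyde.
The closest candidate here is a carboxylic acid group (-C(=O)OH), but the carbonyl carbon has H0 and is bonded to O, not H1. No other fragment satisfies the full query, so there is no match.

No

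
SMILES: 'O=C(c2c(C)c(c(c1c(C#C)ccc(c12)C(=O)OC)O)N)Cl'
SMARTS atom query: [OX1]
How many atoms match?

2

The query [OX1] means: aliphatic oxygen with one total connection — typically a carbonyl =O or an oxide.
Check the 22 heavy atoms by environment: 10× c (aromatic, X3) → no; 2× O (X2) → no; 2× C (X2) → no; 1× N (X3) → no; 2× C (X3) → no; 2× O (X1) → match; 1× Cl (X1) → no; 2× C (X4) → no.
That gives 2 matching atoms.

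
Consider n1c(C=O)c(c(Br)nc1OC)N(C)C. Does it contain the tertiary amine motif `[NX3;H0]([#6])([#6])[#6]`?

Yes

The pattern [NX3;H0]([#6])([#6])[#6] describes a trivalent nitrogen with no H, bonded to three carbons — a tertiary amine.
The molecule carries a dimethylamino group (-N(CH3)2), whose atoms satisfy every constraint of the query, so the pattern matches.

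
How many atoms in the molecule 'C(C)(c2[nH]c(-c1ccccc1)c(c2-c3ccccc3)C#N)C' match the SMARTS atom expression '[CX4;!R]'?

3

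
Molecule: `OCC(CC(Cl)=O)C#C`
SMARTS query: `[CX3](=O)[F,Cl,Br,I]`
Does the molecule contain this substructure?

The pattern [CX3](=O)[F,Cl,Br,I] describes a carbonyl carbon bonded to a halogen — an acyl halide.
The molecule carries an acyl chloride (-C(=O)Cl), whose atoms satisfy every constraint of the query, so the pattern matches.

Yes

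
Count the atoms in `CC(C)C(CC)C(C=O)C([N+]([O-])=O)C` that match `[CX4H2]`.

The query [CX4H2] means: sp3 carbon (X4) with exactly two hydrogens.
Check the 14 heavy atoms by environment: 1× C (H2, X4) → match; 4× C (H1, X4) → no; 4× C (H3, X4) → no; 1× C (H1, X3) → no; 2× O (H0, X1) → no; 1× N (charge +1, H0, X3) → no; 1× O (charge -1, H0, X1) → no.
That gives 1 matching atom.

1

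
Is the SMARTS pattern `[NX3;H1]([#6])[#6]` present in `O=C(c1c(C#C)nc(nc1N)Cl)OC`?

No

The pattern [NX3;H1]([#6])[#6] describes a trivalent nitrogen with one H, bonded to two carbons — a secondary amine.
The closest candidate here is a primary amino group (-NH2), but the nitrogen has H2 and only one carbon neighbour. No other fragment satisfies the full query, so there is no match.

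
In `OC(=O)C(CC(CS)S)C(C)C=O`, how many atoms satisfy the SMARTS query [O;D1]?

3

Check the 13 heavy atoms by environment: 3× C (D2) → no; 4× C (D3) → no; 1× C (D1) → no; 2× S (D1) → no; 3× O (D1) → match.
That gives 3 matching atoms.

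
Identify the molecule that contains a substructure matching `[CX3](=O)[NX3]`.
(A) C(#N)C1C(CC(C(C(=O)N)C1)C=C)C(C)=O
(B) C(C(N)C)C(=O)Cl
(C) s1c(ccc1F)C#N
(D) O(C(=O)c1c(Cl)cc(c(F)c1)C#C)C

A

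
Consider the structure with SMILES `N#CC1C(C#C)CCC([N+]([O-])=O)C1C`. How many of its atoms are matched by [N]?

2

The query [N] means: uppercase N matches aliphatic (non-aromatic) nitrogen only.
Check the 14 heavy atoms by environment: 10× C → no; 1× N (charge +1) → match; 1× O (charge -1) → no; 1× O → no; 1× N → match.
Summing the matching environments: 1 + 1 = 2 matching atoms.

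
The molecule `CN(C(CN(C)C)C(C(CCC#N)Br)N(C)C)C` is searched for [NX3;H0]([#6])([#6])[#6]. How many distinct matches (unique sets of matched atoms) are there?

3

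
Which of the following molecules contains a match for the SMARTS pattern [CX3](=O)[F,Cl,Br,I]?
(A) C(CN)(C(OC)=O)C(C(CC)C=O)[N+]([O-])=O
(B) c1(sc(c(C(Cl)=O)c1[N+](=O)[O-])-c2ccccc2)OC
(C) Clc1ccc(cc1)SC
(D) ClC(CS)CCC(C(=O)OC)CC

B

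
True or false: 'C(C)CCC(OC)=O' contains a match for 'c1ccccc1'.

False

The pattern c1ccccc1 describes six aromatic carbons in a ring — a benzene ring.
The closest candidate here is a methyl group (-CH3), but no six-membered all-carbon aromatic ring is present. No other fragment satisfies the full query, so there is no match.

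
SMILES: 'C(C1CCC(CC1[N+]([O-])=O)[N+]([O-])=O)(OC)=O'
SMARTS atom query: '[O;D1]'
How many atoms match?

The query [O;D1] means: aliphatic oxygen bonded to exactly one heavy atom.
Check the 16 heavy atoms by environment: 3× C (D2) → no; 4× C (D3) → no; 2× N (charge +1, D3) → no; 2× O (charge -1, D1) → match; 3× O (D1) → match; 1× O (D2) → no; 1× C (D1) → no.
Summing the matching environments: 2 + 3 = 5 matching atoms.

5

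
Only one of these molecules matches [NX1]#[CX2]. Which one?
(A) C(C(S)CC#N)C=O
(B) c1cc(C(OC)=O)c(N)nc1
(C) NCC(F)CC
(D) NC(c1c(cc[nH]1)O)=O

A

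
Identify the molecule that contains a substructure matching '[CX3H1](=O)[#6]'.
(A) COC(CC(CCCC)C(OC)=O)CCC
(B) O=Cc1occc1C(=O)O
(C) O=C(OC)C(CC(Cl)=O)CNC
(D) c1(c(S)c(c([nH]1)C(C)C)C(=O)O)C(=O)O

B

[CX3H1](=O)[#6] describes an sp2 carbon with one H, double-bonded to O and single-bonded to carbon (an aldehyde).
(A) has a methyl-ester group (-C(=O)OCH3) but the carbonyl carbon has H0, not H1.
(B) contains an aldehyde (-CHO), which satisfies every atom and bond constraint.
(C) has a methyl-ester group (-C(=O)OCH3) but the carbonyl carbon has H0, not H1.
(D) has a carboxylic acid group (-C(=O)OH) but the carbonyl carbon has H0 and is bonded to O, not H1.
So the answer is (B).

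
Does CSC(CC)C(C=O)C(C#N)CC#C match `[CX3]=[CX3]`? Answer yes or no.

No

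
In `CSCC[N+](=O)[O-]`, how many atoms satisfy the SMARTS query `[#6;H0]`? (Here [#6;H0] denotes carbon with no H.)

0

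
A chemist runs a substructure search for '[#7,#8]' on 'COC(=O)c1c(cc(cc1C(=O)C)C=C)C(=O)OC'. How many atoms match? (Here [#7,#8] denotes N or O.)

5

Check the 19 heavy atoms by environment: 6× c (aromatic) → no; 8× C → no; 5× O → match.
That gives 5 matching atoms.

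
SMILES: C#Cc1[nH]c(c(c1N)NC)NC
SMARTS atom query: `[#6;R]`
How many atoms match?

4

The query [#6;R] means: carbon that is part of a ring.
Check the 12 heavy atoms by environment: 1× n (aromatic, in 5-ring) → no; 4× c (aromatic, in 5-ring) → match; 4× C (acyclic) → no; 3× N (acyclic) → no.
That gives 4 matching atoms.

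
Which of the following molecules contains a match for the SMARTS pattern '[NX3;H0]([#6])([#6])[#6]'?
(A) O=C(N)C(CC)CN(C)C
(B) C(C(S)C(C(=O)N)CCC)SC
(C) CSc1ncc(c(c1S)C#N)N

[NX3;H0]([#6])([#6])[#6] describes a trivalent nitrogen with no H, bonded to three carbons (a tertiary amine).
(A) contains a dimethylamino group (-N(CH3)2), which satisfies every atom and bond constraint.
(B) has a primary amide (-C(=O)NH2) but the amide nitrogen has H2 and only one carbon neighbour.
(C) has a primary amino group (-NH2) but the nitrogen has H2, not H0 with three carbons.
So the answer is (A).

A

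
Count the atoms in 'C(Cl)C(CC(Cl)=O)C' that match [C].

5

The query [C] means: uppercase C matches aliphatic (non-aromatic) carbon only.
Check the 8 heavy atoms by environment: 5× C → match; 2× Cl → no; 1× O → no.
That gives 5 matching atoms.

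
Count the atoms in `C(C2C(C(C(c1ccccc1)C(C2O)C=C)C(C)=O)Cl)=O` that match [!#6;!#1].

4

The query [!#6;!#1] means: not carbon and not hydrogen — any heteroatom.
Check the 21 heavy atoms by environment: 11× C → no; 1× Cl → match; 3× O → match; 6× c (aromatic) → no.
Summing the matching environments: 1 + 3 = 4 matching atoms.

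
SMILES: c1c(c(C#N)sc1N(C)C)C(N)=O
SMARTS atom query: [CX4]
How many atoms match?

2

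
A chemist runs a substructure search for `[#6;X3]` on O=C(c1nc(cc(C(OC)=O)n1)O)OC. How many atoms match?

The query [#6;X3] means: any carbon (aromatic or not) with three total connections.
Check the 15 heavy atoms by environment: 2× n (aromatic, X2) → no; 4× c (aromatic, X3) → match; 3× O (X2) → no; 2× C (X3) → match; 2× O (X1) → no; 2× C (X4) → no.
Summing the matching environments: 4 + 2 = 6 matching atoms.

6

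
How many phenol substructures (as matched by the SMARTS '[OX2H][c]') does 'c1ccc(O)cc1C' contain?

[OX2H][c] is the SMARTS for a phenol: a hydroxyl oxygen attached to an aromatic carbon.
Exactly one fragment in the molecule meets all constraints, giving 1 match.

1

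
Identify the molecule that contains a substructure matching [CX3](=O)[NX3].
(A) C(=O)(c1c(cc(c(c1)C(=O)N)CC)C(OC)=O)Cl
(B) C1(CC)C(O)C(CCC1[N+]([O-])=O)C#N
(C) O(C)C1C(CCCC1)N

A

[CX3](=O)[NX3] describes a carbonyl carbon bonded to a trivalent nitrogen (an amide).
(A) contains a primary amide (-C(=O)NH2), which satisfies every atom and bond constraint.
(B) has a nitrile (-C#N) but the nitrile N is NX1 (triple-bonded), not NX3.
(C) has a primary amino group (-NH2) but the -NH2 is not attached to a carbonyl carbon.
So the answer is (A).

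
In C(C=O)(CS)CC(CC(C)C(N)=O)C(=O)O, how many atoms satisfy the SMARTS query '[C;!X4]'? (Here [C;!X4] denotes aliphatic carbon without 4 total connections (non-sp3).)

Check the 16 heavy atoms by environment: 7× C (X4) → no; 3× C (X3) → match; 3× O (X1) → no; 1× N (X3) → no; 1× S (X2) → no; 1× O (X2) → no.
That gives 3 matching atoms.

3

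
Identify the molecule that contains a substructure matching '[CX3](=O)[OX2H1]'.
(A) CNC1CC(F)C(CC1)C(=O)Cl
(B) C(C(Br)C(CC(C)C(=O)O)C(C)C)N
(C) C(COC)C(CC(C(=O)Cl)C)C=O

B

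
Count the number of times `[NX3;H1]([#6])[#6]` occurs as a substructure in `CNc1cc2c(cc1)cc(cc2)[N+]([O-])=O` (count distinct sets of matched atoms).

1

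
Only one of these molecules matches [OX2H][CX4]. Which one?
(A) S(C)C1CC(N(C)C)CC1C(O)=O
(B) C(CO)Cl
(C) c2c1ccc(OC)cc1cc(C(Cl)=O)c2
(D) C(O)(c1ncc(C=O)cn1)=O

B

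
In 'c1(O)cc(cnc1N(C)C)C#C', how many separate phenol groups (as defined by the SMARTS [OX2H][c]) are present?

[OX2H][c] is the SMARTS for a phenol: a hydroxyl oxygen attached to an aromatic carbon.
Exactly one fragment in the molecule meets all constraints, giving 1 match.

1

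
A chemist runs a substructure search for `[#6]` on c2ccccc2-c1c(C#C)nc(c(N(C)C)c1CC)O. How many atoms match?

17

The query [#6] means: #6 matches any atom with atomic number 6 (carbon, aromatic or aliphatic).
Check the 20 heavy atoms by environment: 1× n (aromatic) → no; 11× c (aromatic) → match; 6× C → match; 1× O → no; 1× N → no.
Summing the matching environments: 11 + 6 = 17 matching atoms.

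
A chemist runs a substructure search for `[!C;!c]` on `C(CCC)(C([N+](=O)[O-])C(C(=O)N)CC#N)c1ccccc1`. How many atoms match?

6

The query [!C;!c] means: neither aliphatic nor aromatic carbon — same as [!#6].
Check the 21 heavy atoms by environment: 9× C → no; 6× c (aromatic) → no; 1× N (charge +1) → match; 1× O (charge -1) → match; 2× O → match; 2× N → match.
Summing the matching environments: 1 + 1 + 2 + 2 = 6 matching atoms.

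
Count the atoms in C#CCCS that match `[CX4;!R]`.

The query [CX4;!R] means: aliphatic carbon with four total connections, not in a ring.
Check the 5 heavy atoms by environment: 2× C (X4, acyclic) → match; 2× C (X2, acyclic) → no; 1× S (X2, acyclic) → no.
That gives 2 matching atoms.

2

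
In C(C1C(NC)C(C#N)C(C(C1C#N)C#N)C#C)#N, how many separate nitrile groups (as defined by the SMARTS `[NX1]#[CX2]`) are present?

[NX1]#[CX2] is the SMARTS for a nitrile: a nitrogen triple-bonded to a two-connected carbon.
The molecule carries 4 separate instances of a nitrile (-C#N) meeting every constraint; each maps to a distinct set of atoms, giving 4 matches.

4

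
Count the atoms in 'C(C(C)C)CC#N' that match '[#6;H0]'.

The query [#6;H0] means: any carbon with no attached hydrogen.
Check the 7 heavy atoms by environment: 2× C (H2) → no; 1× C (H1) → no; 2× C (H3) → no; 1× C (H0) → match; 1× N (H0) → no.
That gives 1 matching atom.

1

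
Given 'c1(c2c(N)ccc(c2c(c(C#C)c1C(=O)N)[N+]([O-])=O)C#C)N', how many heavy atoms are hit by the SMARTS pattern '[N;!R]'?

4

The query [N;!R] means: aliphatic nitrogen not in a ring.
Check the 22 heavy atoms by environment: 10× c (aromatic, in 6-ring) → no; 5× C (acyclic) → no; 3× N (acyclic) → match; 1× N (charge +1, acyclic) → match; 1× O (charge -1, acyclic) → no; 2× O (acyclic) → no.
Summing the matching environments: 3 + 1 = 4 matching atoms.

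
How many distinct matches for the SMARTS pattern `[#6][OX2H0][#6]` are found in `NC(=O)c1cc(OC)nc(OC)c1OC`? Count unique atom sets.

3

[#6][OX2H0][#6] is the SMARTS for an ether: an aliphatic oxygen bridging two carbons with no H on the oxygen.
The molecule carries 3 separate instances of a methoxy ether (-OCH3) meeting every constraint; each maps to a distinct set of atoms, giving 3 matches.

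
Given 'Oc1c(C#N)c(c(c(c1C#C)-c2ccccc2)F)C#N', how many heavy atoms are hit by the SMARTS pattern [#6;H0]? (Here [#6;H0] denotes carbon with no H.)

Check the 20 heavy atoms by environment: 7× c (aromatic, H0) → match; 3× C (H0) → match; 1× C (H1) → no; 2× N (H0) → no; 5× c (aromatic, H1) → no; 1× O (H1) → no; 1× F (H0) → no.
Summing the matching environments: 7 + 3 = 10 matching atoms.

10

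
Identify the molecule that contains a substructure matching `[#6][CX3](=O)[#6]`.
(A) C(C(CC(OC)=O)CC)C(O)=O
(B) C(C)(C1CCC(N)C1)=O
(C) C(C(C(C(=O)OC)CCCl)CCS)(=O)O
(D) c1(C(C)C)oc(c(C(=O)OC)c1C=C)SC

[#6][CX3](=O)[#6] describes a carbonyl carbon (no H) flanked by two carbons (a ketone).
(A) has a carboxylic acid group (-C(=O)OH) but one neighbour of the carbonyl carbon is O, not C.
(B) contains an acetyl/ketone group (-C(=O)CH3), which satisfies every atom and bond constraint.
(C) has a methyl-ester group (-C(=O)OCH3) but one neighbour of the carbonyl carbon is O, not C.
(D) has a methyl-ester group (-C(=O)OCH3) but one neighbour of the carbonyl carbon is O, not C.
So the answer is (B).

B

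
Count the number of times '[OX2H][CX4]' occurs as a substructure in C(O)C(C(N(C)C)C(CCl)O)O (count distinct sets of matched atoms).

3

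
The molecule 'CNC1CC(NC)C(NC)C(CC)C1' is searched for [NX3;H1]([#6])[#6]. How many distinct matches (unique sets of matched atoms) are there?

3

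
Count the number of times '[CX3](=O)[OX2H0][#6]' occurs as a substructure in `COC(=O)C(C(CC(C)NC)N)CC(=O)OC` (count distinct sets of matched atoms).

[CX3](=O)[OX2H0][#6] is the SMARTS for an ester: a carbonyl carbon bonded to an oxygen that is itself bonded to carbon (no H on that O).
The molecule carries 2 separate instances of a methyl-ester group (-C(=O)OCH3) meeting every constraint; each maps to a distinct set of atoms, giving 2 matches.

2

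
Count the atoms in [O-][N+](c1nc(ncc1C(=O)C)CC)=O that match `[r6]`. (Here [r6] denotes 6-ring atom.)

6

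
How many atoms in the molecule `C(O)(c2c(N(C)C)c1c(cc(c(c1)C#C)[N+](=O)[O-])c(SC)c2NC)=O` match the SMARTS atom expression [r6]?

10

Check the 25 heavy atoms by environment: 10× c (aromatic, in 6-ring) → match; 2× N (acyclic) → no; 7× C (acyclic) → no; 3× O (acyclic) → no; 1× S (acyclic) → no; 1× N (charge +1, acyclic) → no; 1× O (charge -1, acyclic) → no.
That gives 10 matching atoms.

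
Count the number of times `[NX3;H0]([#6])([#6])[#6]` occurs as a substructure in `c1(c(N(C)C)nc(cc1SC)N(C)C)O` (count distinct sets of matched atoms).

[NX3;H0]([#6])([#6])[#6] is the SMARTS for a tertiary amine: a trivalent nitrogen with no H, bonded to three carbons.
The molecule carries 2 separate instances of a dimethylamino group (-N(CH3)2) meeting every constraint; each maps to a distinct set of atoms, giving 2 matches.

2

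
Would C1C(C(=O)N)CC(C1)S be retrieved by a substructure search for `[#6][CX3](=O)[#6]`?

No

The pattern [#6][CX3](=O)[#6] describes a carbonyl carbon (no H) flanked by two carbons — a ketone.
The closest candidate here is a primary amide (-C(=O)NH2), but one neighbour of the carbonyl carbon is N, not C. No other fragment satisfies the full query, so there is no match.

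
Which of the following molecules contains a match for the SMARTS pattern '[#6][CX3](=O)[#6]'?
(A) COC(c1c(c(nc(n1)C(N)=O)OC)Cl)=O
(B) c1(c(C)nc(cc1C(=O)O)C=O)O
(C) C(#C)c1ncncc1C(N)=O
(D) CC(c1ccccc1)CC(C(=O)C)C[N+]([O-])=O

D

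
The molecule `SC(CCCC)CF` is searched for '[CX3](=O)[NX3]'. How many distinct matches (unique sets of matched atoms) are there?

0

[CX3](=O)[NX3] is the SMARTS for an amide: a carbonyl carbon bonded to a trivalent nitrogen.
No fragment in the molecule satisfies every constraint, giving 0 matches.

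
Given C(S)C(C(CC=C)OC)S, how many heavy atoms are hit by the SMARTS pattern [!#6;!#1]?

Check the 10 heavy atoms by environment: 7× C → no; 2× S → match; 1× O → match.
Summing the matching environments: 2 + 1 = 3 matching atoms.

3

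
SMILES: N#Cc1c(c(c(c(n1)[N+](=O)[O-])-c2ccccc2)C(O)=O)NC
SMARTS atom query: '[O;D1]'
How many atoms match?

4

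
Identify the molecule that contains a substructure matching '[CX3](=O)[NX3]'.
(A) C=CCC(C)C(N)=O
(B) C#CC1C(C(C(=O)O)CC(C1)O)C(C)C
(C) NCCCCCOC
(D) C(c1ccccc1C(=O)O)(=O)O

A

[CX3](=O)[NX3] describes a carbonyl carbon bonded to a trivalent nitrogen (an amide).
(A) contains a primary amide (-C(=O)NH2), which satisfies every atom and bond constraint.
(B) has a carboxylic acid group (-C(=O)OH) but the carbonyl is bonded to O, not to an NX3 nitrogen.
(C) has a primary amino group (-NH2) but the -NH2 is not attached to a carbonyl carbon.
(D) has a carboxylic acid group (-C(=O)OH) but the carbonyl is bonded to O, not to an NX3 nitrogen.
So the answer is (A).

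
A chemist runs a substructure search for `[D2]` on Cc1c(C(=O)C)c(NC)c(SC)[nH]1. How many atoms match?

The query [D2] means: atom with exactly two heavy-atom neighbours.
Check the 13 heavy atoms by environment: 1× n (aromatic, D2) → match; 4× c (aromatic, D3) → no; 4× C (D1) → no; 1× C (D3) → no; 1× O (D1) → no; 1× S (D2) → match; 1× N (D2) → match.
Summing the matching environments: 1 + 1 + 1 = 3 matching atoms.

3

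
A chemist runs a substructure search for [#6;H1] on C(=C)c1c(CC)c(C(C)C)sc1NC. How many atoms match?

2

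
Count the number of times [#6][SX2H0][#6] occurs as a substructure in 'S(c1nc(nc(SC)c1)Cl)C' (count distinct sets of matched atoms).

2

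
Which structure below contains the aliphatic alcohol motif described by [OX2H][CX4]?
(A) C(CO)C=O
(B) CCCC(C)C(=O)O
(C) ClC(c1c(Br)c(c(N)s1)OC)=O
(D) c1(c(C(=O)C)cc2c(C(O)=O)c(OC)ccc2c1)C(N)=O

[OX2H][CX4] describes a hydroxyl oxygen bound to an sp3 (X4) carbon (an aliphatic alcohol).
(A) contains a hydroxyl group (-OH), which satisfies every atom and bond constraint.
(B) has a carboxylic acid group (-C(=O)OH) but the -OH is on a CX3 carbonyl carbon, not a CX4 carbon.
(C) has a methoxy ether (-OCH3) but the oxygen has H0 (ether), not H1.
(D) has a methoxy ether (-OCH3) but the oxygen has H0 (ether), not H1.
So the answer is (A).

A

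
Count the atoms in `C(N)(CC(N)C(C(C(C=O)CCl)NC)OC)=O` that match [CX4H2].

Check the 17 heavy atoms by environment: 2× C (H2, X4) → match; 4× C (H1, X4) → no; 2× N (H2, X3) → no; 1× O (H0, X2) → no; 2× C (H3, X4) → no; 1× C (H0, X3) → no; 2× O (H0, X1) → no; 1× C (H1, X3) → no; 1× N (H1, X3) → no; 1× Cl (H0, X1) → no.
That gives 2 matching atoms.

2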